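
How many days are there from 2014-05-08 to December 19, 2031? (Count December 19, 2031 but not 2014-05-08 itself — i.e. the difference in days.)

6434

May 8, 2014 → May 8, 2015: 365 days.
May 8, 2015 → May 8, 2016: 366 days (Feb 29, 2016 is in that span).
May 8, 2016 → May 8, 2017: 365 days.
May 8, 2017 → May 8, 2018: 365 days.
May 8, 2018 → May 8, 2019: 365 days.
May 8, 2019 → May 8, 2020: 366 days (Feb 29, 2020 is in that span).
May 8, 2020 → May 8, 2021: 365 days.
May 8, 2021 → May 8, 2022: 365 days.
May 8, 2022 → May 8, 2023: 365 days.
May 8, 2023 → May 8, 2024: 366 days (Feb 29, 2024 is in that span).
May 8, 2024 → May 8, 2025: 365 days.
May 8, 2025 → May 8, 2026: 365 days.
May 8, 2026 → May 8, 2027: 365 days.
May 8, 2027 → May 8, 2028: 366 days (Feb 29, 2028 is in that span).
May 8, 2028 → May 8, 2029: 365 days.
May 8, 2029 → May 8, 2030: 365 days.
May 8, 2030 → May 8, 2031: 365 days.
May 8, 2031 → Jun 8, 2031: 31 days (May has 31).
Jun 8, 2031 → Jul 8, 2031: 30 days (June has 30).
Jul 8, 2031 → Aug 8, 2031: 31 days (July has 31).
Aug 8, 2031 → Sep 8, 2031: 31 days (August has 31).
Sep 8, 2031 → Oct 8, 2031: 30 days (September has 30).
Oct 8, 2031 → Nov 8, 2031: 31 days (October has 31).
Nov 8, 2031 → Dec 8, 2031: 30 days (November has 30).
Dec 8, 2031 → Dec 19, 2031: 11 days.
Total: 6434 days.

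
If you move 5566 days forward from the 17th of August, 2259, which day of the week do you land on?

Aug 17, 2259 is a Wednesday.
5566 mod 7 = 1, so 5566 days after a Wednesday is Wednesday + 1 = Thursday.

Thursday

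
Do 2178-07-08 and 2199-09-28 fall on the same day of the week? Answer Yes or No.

No

From Jul 8, 2178 to Sep 28, 2199 is 7752 days.
7752 mod 7 = 3, so they are different weekdays.
(Jul 8, 2178 is a Wednesday; Sep 28, 2199 is a Saturday.)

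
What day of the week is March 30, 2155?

Doomsday rule: the anchor day for the 2100s is Sunday. For year 55: 55÷12 = 4 r 7, and 7÷4 = 1, so 4+7+1 = 12.
Sunday + 12 ≡ Friday — that's 2155's doomsday.
In March the doomsday date is Mar 14.
Mar 30 is 16 days after Mar 14; 16 mod 7 = 2, so Friday + 2 = Sunday.

Sunday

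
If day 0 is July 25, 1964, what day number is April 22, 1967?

Jul 25, 1964 → Jul 25, 1965: 365 days.
Jul 25, 1965 → Jul 25, 1966: 365 days.
Jul 25, 1966 → Aug 25, 1966: 31 days (July has 31).
Aug 25, 1966 → Sep 25, 1966: 31 days (August has 31).
Sep 25, 1966 → Oct 25, 1966: 30 days (September has 30).
Oct 25, 1966 → Nov 25, 1966: 31 days (October has 31).
Nov 25, 1966 → Dec 25, 1966: 30 days (November has 30).
Dec 25, 1966 → Jan 25, 1967: 31 days (December has 31).
Jan 25, 1967 → Feb 25, 1967: 31 days (January has 31).
Feb 25, 1967 → Mar 25, 1967: 28 days (February has 28).
Mar 25, 1967 → Apr 22, 1967: 28 days.
Total: 1001 days.

1001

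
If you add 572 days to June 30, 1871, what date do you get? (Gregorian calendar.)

January 22, 1873

+366 (one year; includes Feb 29, 1872) → Jun 30, 1872 (206 left).
Jun has 30 days: +1 → Jul 1, 1872 (205 left).
Jul has 31 days: +31 → Aug 1, 1872 (174 left).
Aug has 31 days: +31 → Sep 1, 1872 (143 left).
Sep has 30 days: +30 → Oct 1, 1872 (113 left).
Oct has 31 days: +31 → Nov 1, 1872 (82 left).
Nov has 30 days: +30 → Dec 1, 1872 (52 left).
Dec has 31 days: +31 → Jan 1, 1873 (21 left).
+21 → Jan 22, 1873.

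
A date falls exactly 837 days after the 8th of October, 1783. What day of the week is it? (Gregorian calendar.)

Sunday

First find the weekday of Oct 8, 1783. Doomsday rule: the anchor day for the 1700s is Sunday. For year 83: 83÷12 = 6 r 11, and 11÷4 = 2, so 6+11+2 = 19.
Sunday + 19 ≡ Friday — that's 1783's doomsday.
In October the doomsday date is Oct 10.
Oct 8 is 2 days before Oct 10; 2 mod 7 = 2, so Friday − 2 = Wednesday.
837 mod 7 = 4, so 837 days after a Wednesday is Wednesday + 4 = Sunday.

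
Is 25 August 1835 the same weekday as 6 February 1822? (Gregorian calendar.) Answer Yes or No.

No

From Feb 6, 1822 to Aug 25, 1835 is 4948 days.
4948 mod 7 = 6, so they are different weekdays.
(Feb 6, 1822 is a Wednesday; Aug 25, 1835 is a Tuesday.)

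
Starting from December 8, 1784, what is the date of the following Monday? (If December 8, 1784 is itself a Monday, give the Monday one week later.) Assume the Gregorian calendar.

Dec 8, 1784 is a Wednesday.
From Wednesday to the next Monday is 5 days.
Dec 8, 1784 + 5 = Dec 13, 1784.

December 13, 1784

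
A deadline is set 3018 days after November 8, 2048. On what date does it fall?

February 12, 2057

+365 (one year) → Nov 8, 2049 (2653 left).
+365 (one year) → Nov 8, 2050 (2288 left).
+365 (one year) → Nov 8, 2051 (1923 left).
+366 (one year; includes Feb 29, 2052) → Nov 8, 2052 (1557 left).
+365 (one year) → Nov 8, 2053 (1192 left).
+365 (one year) → Nov 8, 2054 (827 left).
+365 (one year) → Nov 8, 2055 (462 left).
+366 (one year; includes Feb 29, 2056) → Nov 8, 2056 (96 left).
Nov has 30 days: +23 → Dec 1, 2056 (73 left).
Dec has 31 days: +31 → Jan 1, 2057 (42 left).
Jan has 31 days: +31 → Feb 1, 2057 (11 left).
+11 → Feb 12, 2057.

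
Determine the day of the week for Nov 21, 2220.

Doomsday rule: the anchor day for the 2200s is Friday. For year 20: 20÷12 = 1 r 8, and 8÷4 = 2, so 1+8+2 = 11.
Friday + 11 ≡ Tuesday — that's 2220's doomsday.
In November the doomsday date is Nov 7.
Nov 21 is 14 days after Nov 7; 14 mod 7 = 0, so Tuesday + 0 = Tuesday.

Tuesday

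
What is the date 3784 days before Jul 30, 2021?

−365 (one year) → Jul 30, 2020 (3419 left).
−366 (one year; includes Feb 29, 2020) → Jul 30, 2019 (3053 left).
−365 (one year) → Jul 30, 2018 (2688 left).
−365 (one year) → Jul 30, 2017 (2323 left).
−365 (one year) → Jul 30, 2016 (1958 left).
−366 (one year; includes Feb 29, 2016) → Jul 30, 2015 (1592 left).
−365 (one year) → Jul 30, 2014 (1227 left).
−365 (one year) → Jul 30, 2013 (862 left).
−365 (one year) → Jul 30, 2012 (497 left).
−366 (one year; includes Feb 29, 2012) → Jul 30, 2011 (131 left).
−30 → Jun 30, 2011 (end of Jun, 30 days; 101 left).
−30 → May 31, 2011 (end of May, 31 days; 71 left).
−31 → Apr 30, 2011 (end of Apr, 30 days; 40 left).
−30 → Mar 31, 2011 (end of Mar, 31 days; 10 left).
−10 → Mar 21, 2011.

March 21, 2011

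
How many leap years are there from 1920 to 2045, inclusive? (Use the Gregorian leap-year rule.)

32

Multiples of 4 in [1920,2045]: 32.
Of those, multiples of 100: 1 (not leap unless ÷400).
Multiples of 400: 1.
Leap years = 32 − 1 + 1 = 32.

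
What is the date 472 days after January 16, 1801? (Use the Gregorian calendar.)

May 3, 1802

+365 (one year) → Jan 16, 1802 (107 left).
Jan has 31 days: +16 → Feb 1, 1802 (91 left).
Feb has 28 days: +28 → Mar 1, 1802 (63 left).
Mar has 31 days: +31 → Apr 1, 1802 (32 left).
Apr has 30 days: +30 → May 1, 1802 (2 left).
+2 → May 3, 1802.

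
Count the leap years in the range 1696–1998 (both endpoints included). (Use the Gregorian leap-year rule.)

Multiples of 4 in [1696,1998]: 76.
Of those, multiples of 100: 3 (not leap unless ÷400).
Multiples of 400: 0.
Leap years = 76 − 3 + 0 = 73.

73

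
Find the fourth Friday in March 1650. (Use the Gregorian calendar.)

March 1, 1650 is a Tuesday.
The first Friday is therefore March 4 (3 days later).
The fourth Friday is 4 + 3×7 = March 25.

March 25, 1650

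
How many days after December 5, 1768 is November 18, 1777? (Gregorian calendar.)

3270

Dec 5, 1768 → Dec 5, 1769: 365 days.
Dec 5, 1769 → Dec 5, 1770: 365 days.
Dec 5, 1770 → Dec 5, 1771: 365 days.
Dec 5, 1771 → Dec 5, 1772: 366 days (Feb 29, 1772 is in that span).
Dec 5, 1772 → Dec 5, 1773: 365 days.
Dec 5, 1773 → Dec 5, 1774: 365 days.
Dec 5, 1774 → Dec 5, 1775: 365 days.
Dec 5, 1775 → Dec 5, 1776: 366 days (Feb 29, 1776 is in that span).
Dec 5, 1776 → Jan 5, 1777: 31 days (December has 31).
Jan 5, 1777 → Feb 5, 1777: 31 days (January has 31).
Feb 5, 1777 → Mar 5, 1777: 28 days (February has 28).
Mar 5, 1777 → Apr 5, 1777: 31 days (March has 31).
Apr 5, 1777 → May 5, 1777: 30 days (April has 30).
May 5, 1777 → Jun 5, 1777: 31 days (May has 31).
Jun 5, 1777 → Jul 5, 1777: 30 days (June has 30).
Jul 5, 1777 → Aug 5, 1777: 31 days (July has 31).
Aug 5, 1777 → Sep 5, 1777: 31 days (August has 31).
Sep 5, 1777 → Oct 5, 1777: 30 days (September has 30).
Oct 5, 1777 → Nov 5, 1777: 31 days (October has 31).
Nov 5, 1777 → Nov 18, 1777: 13 days.
Total: 3270 days.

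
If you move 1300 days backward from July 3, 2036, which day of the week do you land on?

Saturday

First find the weekday of Jul 3, 2036. Doomsday rule: the anchor day for the 2000s is Tuesday. For year 36: 36÷12 = 3 r 0, and 0÷4 = 0, so 3+0+0 = 3.
Tuesday + 3 ≡ Friday — that's 2036's doomsday.
In July the doomsday date is Jul 11.
Jul 3 is 8 days before Jul 11; 8 mod 7 = 1, so Friday − 1 = Thursday.
1300 mod 7 = 5, so 1300 days before a Thursday is Thursday − 5 = Saturday.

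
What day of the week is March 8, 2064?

January 1, 2064 is a Tuesday.
Jan 1, 2064 → Feb 1, 2064: 31 days (January has 31).
Feb 1, 2064 → Mar 1, 2064: 29 days (February has 29).
Mar 1, 2064 → Mar 8, 2064: 7 days.
Total: 67 days.
67 mod 7 = 4, so Tuesday + 4 = Saturday.

Saturday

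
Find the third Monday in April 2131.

April 16, 2131

April 1, 2131 is a Sunday.
The first Monday is therefore April 2 (1 days later).
The third Monday is 2 + 2×7 = April 16.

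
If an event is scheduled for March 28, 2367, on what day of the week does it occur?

Tuesday

Doomsday rule: the anchor day for the 2300s is Wednesday. For year 67: 67÷12 = 5 r 7, and 7÷4 = 1, so 5+7+1 = 13.
Wednesday + 13 ≡ Tuesday — that's 2367's doomsday.
In March the doomsday date is Mar 14.
Mar 28 is 14 days after Mar 14; 14 mod 7 = 0, so Tuesday + 0 = Tuesday.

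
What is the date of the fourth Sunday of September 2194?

September 1, 2194 is a Monday.
The first Sunday is therefore September 7 (6 days later).
The fourth Sunday is 7 + 3×7 = September 28.

September 28, 2194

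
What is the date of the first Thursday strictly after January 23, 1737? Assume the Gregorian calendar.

Jan 23, 1737 is a Wednesday.
From Wednesday to the next Thursday is 1 day.
Jan 23, 1737 + 1 = Jan 24, 1737.

January 24, 1737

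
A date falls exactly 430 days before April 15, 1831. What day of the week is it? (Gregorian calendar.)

Tuesday

First find the weekday of Apr 15, 1831. Doomsday rule: the anchor day for the 1800s is Friday. For year 31: 31÷12 = 2 r 7, and 7÷4 = 1, so 2+7+1 = 10.
Friday + 10 ≡ Monday — that's 1831's doomsday.
In April the doomsday date is Apr 4.
Apr 15 is 11 days after Apr 4; 11 mod 7 = 4, so Monday + 4 = Friday.
430 mod 7 = 3, so 430 days before a Friday is Friday − 3 = Tuesday.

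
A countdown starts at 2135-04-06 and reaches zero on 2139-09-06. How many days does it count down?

Apr 6, 2135 → Apr 6, 2136: 366 days (Feb 29, 2136 is in that span).
Apr 6, 2136 → Apr 6, 2137: 365 days.
Apr 6, 2137 → Apr 6, 2138: 365 days.
Apr 6, 2138 → Apr 6, 2139: 365 days.
Apr 6, 2139 → May 6, 2139: 30 days (April has 30).
May 6, 2139 → Jun 6, 2139: 31 days (May has 31).
Jun 6, 2139 → Jul 6, 2139: 30 days (June has 30).
Jul 6, 2139 → Aug 6, 2139: 31 days (July has 31).
Aug 6, 2139 → Sep 6, 2139: 31 days.
Total: 1614 days.

1614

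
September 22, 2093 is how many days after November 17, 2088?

1770

Nov 17, 2088 → Nov 17, 2089: 365 days.
Nov 17, 2089 → Nov 17, 2090: 365 days.
Nov 17, 2090 → Nov 17, 2091: 365 days.
Nov 17, 2091 → Nov 17, 2092: 366 days (Feb 29, 2092 is in that span).
Nov 17, 2092 → Dec 17, 2092: 30 days (November has 30).
Dec 17, 2092 → Jan 17, 2093: 31 days (December has 31).
Jan 17, 2093 → Feb 17, 2093: 31 days (January has 31).
Feb 17, 2093 → Mar 17, 2093: 28 days (February has 28).
Mar 17, 2093 → Apr 17, 2093: 31 days (March has 31).
Apr 17, 2093 → May 17, 2093: 30 days (April has 30).
May 17, 2093 → Jun 17, 2093: 31 days (May has 31).
Jun 17, 2093 → Jul 17, 2093: 30 days (June has 30).
Jul 17, 2093 → Aug 17, 2093: 31 days (July has 31).
Aug 17, 2093 → Sep 17, 2093: 31 days (August has 31).
Sep 17, 2093 → Sep 22, 2093: 5 days.
Total: 1770 days.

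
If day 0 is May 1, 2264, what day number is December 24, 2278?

May 1, 2264 → May 1, 2265: 365 days.
May 1, 2265 → May 1, 2266: 365 days.
May 1, 2266 → May 1, 2267: 365 days.
May 1, 2267 → May 1, 2268: 366 days (Feb 29, 2268 is in that span).
May 1, 2268 → May 1, 2269: 365 days.
May 1, 2269 → May 1, 2270: 365 days.
May 1, 2270 → May 1, 2271: 365 days.
May 1, 2271 → May 1, 2272: 366 days (Feb 29, 2272 is in that span).
May 1, 2272 → May 1, 2273: 365 days.
May 1, 2273 → May 1, 2274: 365 days.
May 1, 2274 → May 1, 2275: 365 days.
May 1, 2275 → May 1, 2276: 366 days (Feb 29, 2276 is in that span).
May 1, 2276 → May 1, 2277: 365 days.
May 1, 2277 → May 1, 2278: 365 days.
May 1, 2278 → Jun 1, 2278: 31 days (May has 31).
Jun 1, 2278 → Jul 1, 2278: 30 days (June has 30).
Jul 1, 2278 → Aug 1, 2278: 31 days (July has 31).
Aug 1, 2278 → Sep 1, 2278: 31 days (August has 31).
Sep 1, 2278 → Oct 1, 2278: 30 days (September has 30).
Oct 1, 2278 → Nov 1, 2278: 31 days (October has 31).
Nov 1, 2278 → Dec 1, 2278: 30 days (November has 30).
Dec 1, 2278 → Dec 24, 2278: 23 days.
Total: 5350 days.

5350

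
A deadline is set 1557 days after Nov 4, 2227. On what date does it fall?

February 8, 2232

+366 (one year; includes Feb 29, 2228) → Nov 4, 2228 (1191 left).
+365 (one year) → Nov 4, 2229 (826 left).
+365 (one year) → Nov 4, 2230 (461 left).
+365 (one year) → Nov 4, 2231 (96 left).
Nov has 30 days: +27 → Dec 1, 2231 (69 left).
Dec has 31 days: +31 → Jan 1, 2232 (38 left).
Jan has 31 days: +31 → Feb 1, 2232 (7 left).
+7 → Feb 8, 2232.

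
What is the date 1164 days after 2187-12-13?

February 19, 2191

+366 (one year; includes Feb 29, 2188) → Dec 13, 2188 (798 left).
+365 (one year) → Dec 13, 2189 (433 left).
+365 (one year) → Dec 13, 2190 (68 left).
Dec has 31 days: +19 → Jan 1, 2191 (49 left).
Jan has 31 days: +31 → Feb 1, 2191 (18 left).
+18 → Feb 19, 2191.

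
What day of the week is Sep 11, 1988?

Sunday

Doomsday rule: the anchor day for the 1900s is Wednesday. For year 88: 88÷12 = 7 r 4, and 4÷4 = 1, so 7+4+1 = 12.
Wednesday + 12 ≡ Monday — that's 1988's doomsday.
In September the doomsday date is Sep 5.
Sep 11 is 6 days after Sep 5; 6 mod 7 = 6, so Monday + 6 = Sunday.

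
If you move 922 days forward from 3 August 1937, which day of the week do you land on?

First find the weekday of Aug 3, 1937. Doomsday rule: the anchor day for the 1900s is Wednesday. For year 37: 37÷12 = 3 r 1, and 1÷4 = 0, so 3+1+0 = 4.
Wednesday + 4 ≡ Sunday — that's 1937's doomsday.
In August the doomsday date is Aug 8.
Aug 3 is 5 days before Aug 8; 5 mod 7 = 5, so Sunday − 5 = Tuesday.
922 mod 7 = 5, so 922 days after a Tuesday is Tuesday + 5 = Sunday.

Sunday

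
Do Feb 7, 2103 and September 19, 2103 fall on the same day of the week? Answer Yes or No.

Yes

From Feb 7, 2103 to Sep 19, 2103 is 224 days.
224 mod 7 = 0, so they are the same weekday.
(Feb 7, 2103 is a Wednesday; Sep 19, 2103 is a Wednesday.)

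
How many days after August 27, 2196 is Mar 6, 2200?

1286

Aug 27, 2196 → Aug 27, 2197: 365 days.
Aug 27, 2197 → Aug 27, 2198: 365 days.
Aug 27, 2198 → Aug 27, 2199: 365 days.
Aug 27, 2199 → Sep 27, 2199: 31 days (August has 31).
Sep 27, 2199 → Oct 27, 2199: 30 days (September has 30).
Oct 27, 2199 → Nov 27, 2199: 31 days (October has 31).
Nov 27, 2199 → Dec 27, 2199: 30 days (November has 30).
Dec 27, 2199 → Jan 27, 2200: 31 days (December has 31).
Jan 27, 2200 → Feb 27, 2200: 31 days (January has 31).
Feb 27, 2200 → Mar 6, 2200: 7 days.
Total: 1286 days.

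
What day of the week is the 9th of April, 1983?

January 1, 1983 is a Saturday.
Jan 1, 1983 → Feb 1, 1983: 31 days (January has 31).
Feb 1, 1983 → Mar 1, 1983: 28 days (February has 28).
Mar 1, 1983 → Apr 1, 1983: 31 days (March has 31).
Apr 1, 1983 → Apr 9, 1983: 8 days.
Total: 98 days.
98 mod 7 = 0, so Saturday + 0 = Saturday.

Saturday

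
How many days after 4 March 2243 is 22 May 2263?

Mar 4, 2243 → Mar 4, 2244: 366 days (Feb 29, 2244 is in that span).
Mar 4, 2244 → Mar 4, 2245: 365 days.
Mar 4, 2245 → Mar 4, 2246: 365 days.
Mar 4, 2246 → Mar 4, 2247: 365 days.
Mar 4, 2247 → Mar 4, 2248: 366 days (Feb 29, 2248 is in that span).
Mar 4, 2248 → Mar 4, 2249: 365 days.
Mar 4, 2249 → Mar 4, 2250: 365 days.
Mar 4, 2250 → Mar 4, 2251: 365 days.
Mar 4, 2251 → Mar 4, 2252: 366 days (Feb 29, 2252 is in that span).
Mar 4, 2252 → Mar 4, 2253: 365 days.
Mar 4, 2253 → Mar 4, 2254: 365 days.
Mar 4, 2254 → Mar 4, 2255: 365 days.
Mar 4, 2255 → Mar 4, 2256: 366 days (Feb 29, 2256 is in that span).
Mar 4, 2256 → Mar 4, 2257: 365 days.
Mar 4, 2257 → Mar 4, 2258: 365 days.
Mar 4, 2258 → Mar 4, 2259: 365 days.
Mar 4, 2259 → Mar 4, 2260: 366 days (Feb 29, 2260 is in that span).
Mar 4, 2260 → Mar 4, 2261: 365 days.
Mar 4, 2261 → Mar 4, 2262: 365 days.
Mar 4, 2262 → Mar 4, 2263: 365 days.
Mar 4, 2263 → Apr 4, 2263: 31 days (March has 31).
Apr 4, 2263 → May 4, 2263: 30 days (April has 30).
May 4, 2263 → May 22, 2263: 18 days.
Total: 7384 days.

7384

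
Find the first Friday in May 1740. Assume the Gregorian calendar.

May 1, 1740 is a Sunday.
The first Friday is therefore May 6 (5 days later).

May 6, 1740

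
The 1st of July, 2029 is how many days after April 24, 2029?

Apr 24, 2029 → May 24, 2029: 30 days (April has 30).
May 24, 2029 → Jun 24, 2029: 31 days (May has 31).
Jun 24, 2029 → Jul 1, 2029: 7 days.
Total: 68 days.

68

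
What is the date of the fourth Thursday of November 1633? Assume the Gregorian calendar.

November 24, 1633

November 1, 1633 is a Tuesday.
The first Thursday is therefore November 3 (2 days later).
The fourth Thursday is 3 + 3×7 = November 24.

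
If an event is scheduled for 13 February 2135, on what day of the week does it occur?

Doomsday rule: the anchor day for the 2100s is Sunday. For year 35: 35÷12 = 2 r 11, and 11÷4 = 2, so 2+11+2 = 15.
Sunday + 15 ≡ Monday — that's 2135's doomsday.
In February the doomsday date is Feb 28 (2135 is not a leap year).
Feb 13 is 15 days before Feb 28; 15 mod 7 = 1, so Monday − 1 = Sunday.

Sunday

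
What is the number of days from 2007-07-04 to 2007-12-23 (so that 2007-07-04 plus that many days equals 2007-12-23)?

172

Jul 4, 2007 → Aug 4, 2007: 31 days (July has 31).
Aug 4, 2007 → Sep 4, 2007: 31 days (August has 31).
Sep 4, 2007 → Oct 4, 2007: 30 days (September has 30).
Oct 4, 2007 → Nov 4, 2007: 31 days (October has 31).
Nov 4, 2007 → Dec 4, 2007: 30 days (November has 30).
Dec 4, 2007 → Dec 23, 2007: 19 days.
Total: 172 days.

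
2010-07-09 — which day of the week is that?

Friday

January 1, 2010 is a Friday.
Jan 1, 2010 → Feb 1, 2010: 31 days (January has 31).
Feb 1, 2010 → Mar 1, 2010: 28 days (February has 28).
Mar 1, 2010 → Apr 1, 2010: 31 days (March has 31).
Apr 1, 2010 → May 1, 2010: 30 days (April has 30).
May 1, 2010 → Jun 1, 2010: 31 days (May has 31).
Jun 1, 2010 → Jul 1, 2010: 30 days (June has 30).
Jul 1, 2010 → Jul 9, 2010: 8 days.
Total: 189 days.
189 mod 7 = 0, so Friday + 0 = Friday.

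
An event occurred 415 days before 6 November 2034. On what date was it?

−365 (one year) → Nov 6, 2033 (50 left).
−6 → Oct 31, 2033 (end of Oct, 31 days; 44 left).
−31 → Sep 30, 2033 (end of Sep, 30 days; 13 left).
−13 → Sep 17, 2033.

September 17, 2033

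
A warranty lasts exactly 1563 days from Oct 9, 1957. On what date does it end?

+365 (one year) → Oct 9, 1958 (1198 left).
+365 (one year) → Oct 9, 1959 (833 left).
+366 (one year; includes Feb 29, 1960) → Oct 9, 1960 (467 left).
+365 (one year) → Oct 9, 1961 (102 left).
Oct has 31 days: +23 → Nov 1, 1961 (79 left).
Nov has 30 days: +30 → Dec 1, 1961 (49 left).
Dec has 31 days: +31 → Jan 1, 1962 (18 left).
+18 → Jan 19, 1962.

January 19, 1962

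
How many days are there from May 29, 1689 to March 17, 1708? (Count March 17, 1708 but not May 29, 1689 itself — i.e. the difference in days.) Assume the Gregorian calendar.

May 29, 1689 → May 29, 1690: 365 days.
May 29, 1690 → May 29, 1691: 365 days.
May 29, 1691 → May 29, 1692: 366 days (Feb 29, 1692 is in that span).
May 29, 1692 → May 29, 1693: 365 days.
May 29, 1693 → May 29, 1694: 365 days.
May 29, 1694 → May 29, 1695: 365 days.
May 29, 1695 → May 29, 1696: 366 days (Feb 29, 1696 is in that span).
May 29, 1696 → May 29, 1697: 365 days.
May 29, 1697 → May 29, 1698: 365 days.
May 29, 1698 → May 29, 1699: 365 days.
May 29, 1699 → May 29, 1700: 365 days.
May 29, 1700 → May 29, 1701: 365 days.
May 29, 1701 → May 29, 1702: 365 days.
May 29, 1702 → May 29, 1703: 365 days.
May 29, 1703 → May 29, 1704: 366 days (Feb 29, 1704 is in that span).
May 29, 1704 → May 29, 1705: 365 days.
May 29, 1705 → May 29, 1706: 365 days.
May 29, 1706 → May 29, 1707: 365 days.
May 29, 1707 → Jun 29, 1707: 31 days (May has 31).
Jun 29, 1707 → Jul 29, 1707: 30 days (June has 30).
Jul 29, 1707 → Aug 29, 1707: 31 days (July has 31).
Aug 29, 1707 → Sep 29, 1707: 31 days (August has 31).
Sep 29, 1707 → Oct 29, 1707: 30 days (September has 30).
Oct 29, 1707 → Nov 29, 1707: 31 days (October has 31).
Nov 29, 1707 → Dec 29, 1707: 30 days (November has 30).
Dec 29, 1707 → Jan 29, 1708: 31 days (December has 31).
Jan 29, 1708 → Feb 29, 1708: 31 days (January has 31).
Feb 29, 1708 → Mar 17, 1708: 17 days.
Total: 6866 days.

6866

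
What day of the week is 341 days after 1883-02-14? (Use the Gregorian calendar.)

First find the weekday of Feb 14, 1883. Doomsday rule: the anchor day for the 1800s is Friday. For year 83: 83÷12 = 6 r 11, and 11÷4 = 2, so 6+11+2 = 19.
Friday + 19 ≡ Wednesday — that's 1883's doomsday.
In February the doomsday date is Feb 28 (1883 is not a leap year).
Feb 14 is 14 days before Feb 28; 14 mod 7 = 0, so Wednesday − 0 = Wednesday.
341 mod 7 = 5, so 341 days after a Wednesday is Wednesday + 5 = Monday.

Monday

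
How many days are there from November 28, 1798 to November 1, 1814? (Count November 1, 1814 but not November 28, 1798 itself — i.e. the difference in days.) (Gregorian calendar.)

Nov 28, 1798 → Nov 28, 1799: 365 days.
Nov 28, 1799 → Nov 28, 1800: 365 days.
Nov 28, 1800 → Nov 28, 1801: 365 days.
Nov 28, 1801 → Nov 28, 1802: 365 days.
Nov 28, 1802 → Nov 28, 1803: 365 days.
Nov 28, 1803 → Nov 28, 1804: 366 days (Feb 29, 1804 is in that span).
Nov 28, 1804 → Nov 28, 1805: 365 days.
Nov 28, 1805 → Nov 28, 1806: 365 days.
Nov 28, 1806 → Nov 28, 1807: 365 days.
Nov 28, 1807 → Nov 28, 1808: 366 days (Feb 29, 1808 is in that span).
Nov 28, 1808 → Nov 28, 1809: 365 days.
Nov 28, 1809 → Nov 28, 1810: 365 days.
Nov 28, 1810 → Nov 28, 1811: 365 days.
Nov 28, 1811 → Nov 28, 1812: 366 days (Feb 29, 1812 is in that span).
Nov 28, 1812 → Nov 28, 1813: 365 days.
Nov 28, 1813 → Dec 28, 1813: 30 days (November has 30).
Dec 28, 1813 → Jan 28, 1814: 31 days (December has 31).
Jan 28, 1814 → Feb 28, 1814: 31 days (January has 31).
Feb 28, 1814 → Mar 28, 1814: 28 days (February has 28).
Mar 28, 1814 → Apr 28, 1814: 31 days (March has 31).
Apr 28, 1814 → May 28, 1814: 30 days (April has 30).
May 28, 1814 → Jun 28, 1814: 31 days (May has 31).
Jun 28, 1814 → Jul 28, 1814: 30 days (June has 30).
Jul 28, 1814 → Aug 28, 1814: 31 days (July has 31).
Aug 28, 1814 → Sep 28, 1814: 31 days (August has 31).
Sep 28, 1814 → Oct 28, 1814: 30 days (September has 30).
Oct 28, 1814 → Nov 1, 1814: 4 days.
Total: 5816 days.

5816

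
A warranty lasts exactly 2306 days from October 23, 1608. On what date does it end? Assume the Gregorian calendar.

February 15, 1615

+365 (one year) → Oct 23, 1609 (1941 left).
+365 (one year) → Oct 23, 1610 (1576 left).
+365 (one year) → Oct 23, 1611 (1211 left).
+366 (one year; includes Feb 29, 1612) → Oct 23, 1612 (845 left).
+365 (one year) → Oct 23, 1613 (480 left).
+365 (one year) → Oct 23, 1614 (115 left).
Oct has 31 days: +9 → Nov 1, 1614 (106 left).
Nov has 30 days: +30 → Dec 1, 1614 (76 left).
Dec has 31 days: +31 → Jan 1, 1615 (45 left).
Jan has 31 days: +31 → Feb 1, 1615 (14 left).
+14 → Feb 15, 1615.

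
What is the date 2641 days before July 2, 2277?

April 9, 2270

−365 (one year) → Jul 2, 2276 (2276 left).
−366 (one year; includes Feb 29, 2276) → Jul 2, 2275 (1910 left).
−365 (one year) → Jul 2, 2274 (1545 left).
−365 (one year) → Jul 2, 2273 (1180 left).
−365 (one year) → Jul 2, 2272 (815 left).
−366 (one year; includes Feb 29, 2272) → Jul 2, 2271 (449 left).
−365 (one year) → Jul 2, 2270 (84 left).
−2 → Jun 30, 2270 (end of Jun, 30 days; 82 left).
−30 → May 31, 2270 (end of May, 31 days; 52 left).
−31 → Apr 30, 2270 (end of Apr, 30 days; 21 left).
−21 → Apr 9, 2270.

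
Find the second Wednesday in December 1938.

December 14, 1938

December 1, 1938 is a Thursday.
The first Wednesday is therefore December 7 (6 days later).
The second Wednesday is 7 + 1×7 = December 14.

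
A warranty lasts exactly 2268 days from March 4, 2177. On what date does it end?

+365 (one year) → Mar 4, 2178 (1903 left).
+365 (one year) → Mar 4, 2179 (1538 left).
+366 (one year; includes Feb 29, 2180) → Mar 4, 2180 (1172 left).
+365 (one year) → Mar 4, 2181 (807 left).
+365 (one year) → Mar 4, 2182 (442 left).
+365 (one year) → Mar 4, 2183 (77 left).
Mar has 31 days: +28 → Apr 1, 2183 (49 left).
Apr has 30 days: +30 → May 1, 2183 (19 left).
+19 → May 20, 2183.

May 20, 2183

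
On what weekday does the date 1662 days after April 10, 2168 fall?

Apr 10, 2168 is a Sunday.
1662 mod 7 = 3, so 1662 days after a Sunday is Sunday + 3 = Wednesday.

Wednesday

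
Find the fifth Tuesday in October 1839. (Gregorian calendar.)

October 1, 1839 is a Tuesday.
The first Tuesday is therefore October 1 (same day).
The fifth Tuesday is 1 + 4×7 = October 29.

October 29, 1839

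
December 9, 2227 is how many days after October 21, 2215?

Oct 21, 2215 → Oct 21, 2216: 366 days (Feb 29, 2216 is in that span).
Oct 21, 2216 → Oct 21, 2217: 365 days.
Oct 21, 2217 → Oct 21, 2218: 365 days.
Oct 21, 2218 → Oct 21, 2219: 365 days.
Oct 21, 2219 → Oct 21, 2220: 366 days (Feb 29, 2220 is in that span).
Oct 21, 2220 → Oct 21, 2221: 365 days.
Oct 21, 2221 → Oct 21, 2222: 365 days.
Oct 21, 2222 → Oct 21, 2223: 365 days.
Oct 21, 2223 → Oct 21, 2224: 366 days (Feb 29, 2224 is in that span).
Oct 21, 2224 → Oct 21, 2225: 365 days.
Oct 21, 2225 → Oct 21, 2226: 365 days.
Oct 21, 2226 → Oct 21, 2227: 365 days.
Oct 21, 2227 → Nov 21, 2227: 31 days (October has 31).
Nov 21, 2227 → Dec 9, 2227: 18 days.
Total: 4432 days.

4432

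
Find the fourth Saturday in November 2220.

November 1, 2220 is a Wednesday.
The first Saturday is therefore November 4 (3 days later).
The fourth Saturday is 4 + 3×7 = November 25.

November 25, 2220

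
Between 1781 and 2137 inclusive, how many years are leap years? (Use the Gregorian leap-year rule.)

Multiples of 4 in [1781,2137]: 89.
Of those, multiples of 100: 4 (not leap unless ÷400).
Multiples of 400: 1.
Leap years = 89 − 4 + 1 = 86.

86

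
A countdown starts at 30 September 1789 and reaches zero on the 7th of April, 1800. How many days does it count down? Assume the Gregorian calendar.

Sep 30, 1789 → Sep 30, 1790: 365 days.
Sep 30, 1790 → Sep 30, 1791: 365 days.
Sep 30, 1791 → Sep 30, 1792: 366 days (Feb 29, 1792 is in that span).
Sep 30, 1792 → Sep 30, 1793: 365 days.
Sep 30, 1793 → Sep 30, 1794: 365 days.
Sep 30, 1794 → Sep 30, 1795: 365 days.
Sep 30, 1795 → Sep 30, 1796: 366 days (Feb 29, 1796 is in that span).
Sep 30, 1796 → Sep 30, 1797: 365 days.
Sep 30, 1797 → Sep 30, 1798: 365 days.
Sep 30, 1798 → Sep 30, 1799: 365 days.
Sep 30, 1799 → Oct 30, 1799: 30 days (September has 30).
Oct 30, 1799 → Nov 30, 1799: 31 days (October has 31).
Nov 30, 1799 → Dec 30, 1799: 30 days (November has 30).
Dec 30, 1799 → Jan 30, 1800: 31 days (December has 31).
Jan 30, 1800 → Feb 28, 1800: 29 days (January has 31).
Feb 28, 1800 → Mar 28, 1800: 28 days (February has 28).
Mar 28, 1800 → Apr 7, 1800: 10 days.
Total: 3841 days.

3841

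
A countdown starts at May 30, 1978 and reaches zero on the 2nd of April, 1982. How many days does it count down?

May 30, 1978 → May 30, 1979: 365 days.
May 30, 1979 → May 30, 1980: 366 days (Feb 29, 1980 is in that span).
May 30, 1980 → May 30, 1981: 365 days.
May 30, 1981 → Jun 30, 1981: 31 days (May has 31).
Jun 30, 1981 → Jul 30, 1981: 30 days (June has 30).
Jul 30, 1981 → Aug 30, 1981: 31 days (July has 31).
Aug 30, 1981 → Sep 30, 1981: 31 days (August has 31).
Sep 30, 1981 → Oct 30, 1981: 30 days (September has 30).
Oct 30, 1981 → Nov 30, 1981: 31 days (October has 31).
Nov 30, 1981 → Dec 30, 1981: 30 days (November has 30).
Dec 30, 1981 → Jan 30, 1982: 31 days (December has 31).
Jan 30, 1982 → Feb 28, 1982: 29 days (January has 31).
Feb 28, 1982 → Mar 28, 1982: 28 days (February has 28).
Mar 28, 1982 → Apr 2, 1982: 5 days.
Total: 1403 days.

1403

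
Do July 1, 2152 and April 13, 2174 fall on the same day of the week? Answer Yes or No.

From Jul 1, 2152 to Apr 13, 2174 is 7956 days.
7956 mod 7 = 4, so they are different weekdays.
(Jul 1, 2152 is a Saturday; Apr 13, 2174 is a Wednesday.)

No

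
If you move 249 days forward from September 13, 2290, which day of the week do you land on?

Wednesday

First find the weekday of Sep 13, 2290. Doomsday rule: the anchor day for the 2200s is Friday. For year 90: 90÷12 = 7 r 6, and 6÷4 = 1, so 7+6+1 = 14.
Friday + 14 ≡ Friday — that's 2290's doomsday.
In September the doomsday date is Sep 5.
Sep 13 is 8 days after Sep 5; 8 mod 7 = 1, so Friday + 1 = Saturday.
249 mod 7 = 4, so 249 days after a Saturday is Saturday + 4 = Wednesday.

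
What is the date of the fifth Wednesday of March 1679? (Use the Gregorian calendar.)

March 29, 1679

March 1, 1679 is a Wednesday.
The first Wednesday is therefore March 1 (same day).
The fifth Wednesday is 1 + 4×7 = March 29.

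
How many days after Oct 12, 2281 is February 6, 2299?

Oct 12, 2281 → Oct 12, 2282: 365 days.
Oct 12, 2282 → Oct 12, 2283: 365 days.
Oct 12, 2283 → Oct 12, 2284: 366 days (Feb 29, 2284 is in that span).
Oct 12, 2284 → Oct 12, 2285: 365 days.
Oct 12, 2285 → Oct 12, 2286: 365 days.
Oct 12, 2286 → Oct 12, 2287: 365 days.
Oct 12, 2287 → Oct 12, 2288: 366 days (Feb 29, 2288 is in that span).
Oct 12, 2288 → Oct 12, 2289: 365 days.
Oct 12, 2289 → Oct 12, 2290: 365 days.
Oct 12, 2290 → Oct 12, 2291: 365 days.
Oct 12, 2291 → Oct 12, 2292: 366 days (Feb 29, 2292 is in that span).
Oct 12, 2292 → Oct 12, 2293: 365 days.
Oct 12, 2293 → Oct 12, 2294: 365 days.
Oct 12, 2294 → Oct 12, 2295: 365 days.
Oct 12, 2295 → Oct 12, 2296: 366 days (Feb 29, 2296 is in that span).
Oct 12, 2296 → Oct 12, 2297: 365 days.
Oct 12, 2297 → Oct 12, 2298: 365 days.
Oct 12, 2298 → Nov 12, 2298: 31 days (October has 31).
Nov 12, 2298 → Dec 12, 2298: 30 days (November has 30).
Dec 12, 2298 → Jan 12, 2299: 31 days (December has 31).
Jan 12, 2299 → Feb 6, 2299: 25 days.
Total: 6326 days.

6326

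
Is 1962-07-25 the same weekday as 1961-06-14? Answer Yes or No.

Yes

From Jun 14, 1961 to Jul 25, 1962 is 406 days.
406 mod 7 = 0, so they are the same weekday.
(Jun 14, 1961 is a Wednesday; Jul 25, 1962 is a Wednesday.)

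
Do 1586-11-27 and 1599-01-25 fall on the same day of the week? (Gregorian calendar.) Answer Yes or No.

No

From Nov 27, 1586 to Jan 25, 1599 is 4442 days.
4442 mod 7 = 4, so they are different weekdays.
(Nov 27, 1586 is a Thursday; Jan 25, 1599 is a Monday.)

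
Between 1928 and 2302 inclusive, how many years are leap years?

Multiples of 4 in [1928,2302]: 94.
Of those, multiples of 100: 4 (not leap unless ÷400).
Multiples of 400: 1.
Leap years = 94 − 4 + 1 = 91.

91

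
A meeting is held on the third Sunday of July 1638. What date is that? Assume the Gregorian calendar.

July 1, 1638 is a Thursday.
The first Sunday is therefore July 4 (3 days later).
The third Sunday is 4 + 2×7 = July 18.

July 18, 1638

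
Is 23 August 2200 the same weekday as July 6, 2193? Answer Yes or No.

Yes

From Jul 6, 2193 to Aug 23, 2200 is 2604 days.
2604 mod 7 = 0, so they are the same weekday.
(Jul 6, 2193 is a Saturday; Aug 23, 2200 is a Saturday.)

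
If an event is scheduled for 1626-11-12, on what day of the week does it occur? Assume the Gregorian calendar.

Thursday

Doomsday rule: the anchor day for the 1600s is Tuesday. For year 26: 26÷12 = 2 r 2, and 2÷4 = 0, so 2+2+0 = 4.
Tuesday + 4 ≡ Saturday — that's 1626's doomsday.
In November the doomsday date is Nov 7.
Nov 12 is 5 days after Nov 7; 5 mod 7 = 5, so Saturday + 5 = Thursday.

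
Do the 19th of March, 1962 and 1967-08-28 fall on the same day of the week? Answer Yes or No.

From Mar 19, 1962 to Aug 28, 1967 is 1988 days.
1988 mod 7 = 0, so they are the same weekday.
(Mar 19, 1962 is a Monday; Aug 28, 1967 is a Monday.)

Yes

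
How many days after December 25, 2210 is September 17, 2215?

Dec 25, 2210 → Dec 25, 2211: 365 days.
Dec 25, 2211 → Dec 25, 2212: 366 days (Feb 29, 2212 is in that span).
Dec 25, 2212 → Dec 25, 2213: 365 days.
Dec 25, 2213 → Dec 25, 2214: 365 days.
Dec 25, 2214 → Jan 25, 2215: 31 days (December has 31).
Jan 25, 2215 → Feb 25, 2215: 31 days (January has 31).
Feb 25, 2215 → Mar 25, 2215: 28 days (February has 28).
Mar 25, 2215 → Apr 25, 2215: 31 days (March has 31).
Apr 25, 2215 → May 25, 2215: 30 days (April has 30).
May 25, 2215 → Jun 25, 2215: 31 days (May has 31).
Jun 25, 2215 → Jul 25, 2215: 30 days (June has 30).
Jul 25, 2215 → Aug 25, 2215: 31 days (July has 31).
Aug 25, 2215 → Sep 17, 2215: 23 days.
Total: 1727 days.

1727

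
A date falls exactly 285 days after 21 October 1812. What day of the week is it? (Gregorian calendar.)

Oct 21, 1812 is a Wednesday.
285 mod 7 = 5, so 285 days after a Wednesday is Wednesday + 5 = Monday.

Monday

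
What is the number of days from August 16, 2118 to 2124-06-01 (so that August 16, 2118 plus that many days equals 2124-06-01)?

Aug 16, 2118 → Aug 16, 2119: 365 days.
Aug 16, 2119 → Aug 16, 2120: 366 days (Feb 29, 2120 is in that span).
Aug 16, 2120 → Aug 16, 2121: 365 days.
Aug 16, 2121 → Aug 16, 2122: 365 days.
Aug 16, 2122 → Aug 16, 2123: 365 days.
Aug 16, 2123 → Sep 16, 2123: 31 days (August has 31).
Sep 16, 2123 → Oct 16, 2123: 30 days (September has 30).
Oct 16, 2123 → Nov 16, 2123: 31 days (October has 31).
Nov 16, 2123 → Dec 16, 2123: 30 days (November has 30).
Dec 16, 2123 → Jan 16, 2124: 31 days (December has 31).
Jan 16, 2124 → Feb 16, 2124: 31 days (January has 31).
Feb 16, 2124 → Mar 16, 2124: 29 days (February has 29).
Mar 16, 2124 → Apr 16, 2124: 31 days (March has 31).
Apr 16, 2124 → May 16, 2124: 30 days (April has 30).
May 16, 2124 → Jun 1, 2124: 16 days.
Total: 2116 days.

2116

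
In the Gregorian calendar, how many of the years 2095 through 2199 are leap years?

25

Multiples of 4 in [2095,2199]: 26.
Of those, multiples of 100: 1 (not leap unless ÷400).
Multiples of 400: 0.
Leap years = 26 − 1 + 0 = 25.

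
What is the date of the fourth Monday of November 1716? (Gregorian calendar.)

November 23, 1716

November 1, 1716 is a Sunday.
The first Monday is therefore November 2 (1 days later).
The fourth Monday is 2 + 3×7 = November 23.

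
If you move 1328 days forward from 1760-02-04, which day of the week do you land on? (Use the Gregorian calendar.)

Saturday

Feb 4, 1760 is a Monday.
1328 mod 7 = 5, so 1328 days after a Monday is Monday + 5 = Saturday.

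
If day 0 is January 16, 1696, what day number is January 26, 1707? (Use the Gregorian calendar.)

4027

Jan 16, 1696 → Jan 16, 1697: 366 days (Feb 29, 1696 is in that span).
Jan 16, 1697 → Jan 16, 1698: 365 days.
Jan 16, 1698 → Jan 16, 1699: 365 days.
Jan 16, 1699 → Jan 16, 1700: 365 days.
Jan 16, 1700 → Jan 16, 1701: 365 days.
Jan 16, 1701 → Jan 16, 1702: 365 days.
Jan 16, 1702 → Jan 16, 1703: 365 days.
Jan 16, 1703 → Jan 16, 1704: 365 days.
Jan 16, 1704 → Jan 16, 1705: 366 days (Feb 29, 1704 is in that span).
Jan 16, 1705 → Jan 16, 1706: 365 days.
Jan 16, 1706 → Feb 16, 1706: 31 days (January has 31).
Feb 16, 1706 → Mar 16, 1706: 28 days (February has 28).
Mar 16, 1706 → Apr 16, 1706: 31 days (March has 31).
Apr 16, 1706 → May 16, 1706: 30 days (April has 30).
May 16, 1706 → Jun 16, 1706: 31 days (May has 31).
Jun 16, 1706 → Jul 16, 1706: 30 days (June has 30).
Jul 16, 1706 → Aug 16, 1706: 31 days (July has 31).
Aug 16, 1706 → Sep 16, 1706: 31 days (August has 31).
Sep 16, 1706 → Oct 16, 1706: 30 days (September has 30).
Oct 16, 1706 → Nov 16, 1706: 31 days (October has 31).
Nov 16, 1706 → Dec 16, 1706: 30 days (November has 30).
Dec 16, 1706 → Jan 16, 1707: 31 days (December has 31).
Jan 16, 1707 → Jan 26, 1707: 10 days.
Total: 4027 days.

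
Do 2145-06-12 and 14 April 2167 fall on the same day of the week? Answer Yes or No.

No

From Jun 12, 2145 to Apr 14, 2167 is 7976 days.
7976 mod 7 = 3, so they are different weekdays.
(Jun 12, 2145 is a Saturday; Apr 14, 2167 is a Tuesday.)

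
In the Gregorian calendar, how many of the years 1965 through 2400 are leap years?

106

Multiples of 4 in [1965,2400]: 109.
Of those, multiples of 100: 5 (not leap unless ÷400).
Multiples of 400: 2.
Leap years = 109 − 5 + 2 = 106.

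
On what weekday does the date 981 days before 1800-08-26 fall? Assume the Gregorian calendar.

First find the weekday of Aug 26, 1800. Doomsday rule: the anchor day for the 1800s is Friday. For year 00: 0÷12 = 0 r 0, and 0÷4 = 0, so 0+0+0 = 0.
Friday + 0 ≡ Friday — that's 1800's doomsday.
In August the doomsday date is Aug 8.
Aug 26 is 18 days after Aug 8; 18 mod 7 = 4, so Friday + 4 = Tuesday.
981 mod 7 = 1, so 981 days before a Tuesday is Tuesday − 1 = Monday.

Monday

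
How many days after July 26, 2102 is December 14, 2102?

141

Jul 26, 2102 → Aug 26, 2102: 31 days (July has 31).
Aug 26, 2102 → Sep 26, 2102: 31 days (August has 31).
Sep 26, 2102 → Oct 26, 2102: 30 days (September has 30).
Oct 26, 2102 → Nov 26, 2102: 31 days (October has 31).
Nov 26, 2102 → Dec 14, 2102: 18 days.
Total: 141 days.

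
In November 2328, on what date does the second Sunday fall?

November 11, 2328

November 1, 2328 is a Thursday.
The first Sunday is therefore November 4 (3 days later).
The second Sunday is 4 + 1×7 = November 11.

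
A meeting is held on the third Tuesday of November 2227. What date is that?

November 1, 2227 is a Thursday.
The first Tuesday is therefore November 6 (5 days later).
The third Tuesday is 6 + 2×7 = November 20.

November 20, 2227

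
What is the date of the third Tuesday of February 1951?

February 20, 1951

February 1, 1951 is a Thursday.
The first Tuesday is therefore February 6 (5 days later).
The third Tuesday is 6 + 2×7 = February 20.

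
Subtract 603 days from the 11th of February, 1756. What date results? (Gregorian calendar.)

−365 (one year) → Feb 11, 1755 (238 left).
−11 → Jan 31, 1755 (end of Jan, 31 days; 227 left).
−31 → Dec 31, 1754 (end of Dec, 31 days; 196 left).
−31 → Nov 30, 1754 (end of Nov, 30 days; 165 left).
−30 → Oct 31, 1754 (end of Oct, 31 days; 135 left).
−31 → Sep 30, 1754 (end of Sep, 30 days; 104 left).
−30 → Aug 31, 1754 (end of Aug, 31 days; 74 left).
−31 → Jul 31, 1754 (end of Jul, 31 days; 43 left).
−31 → Jun 30, 1754 (end of Jun, 30 days; 12 left).
−12 → Jun 18, 1754.

June 18, 1754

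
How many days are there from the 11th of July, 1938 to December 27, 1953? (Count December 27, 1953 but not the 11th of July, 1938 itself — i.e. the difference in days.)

Jul 11, 1938 → Jul 11, 1939: 365 days.
Jul 11, 1939 → Jul 11, 1940: 366 days (Feb 29, 1940 is in that span).
Jul 11, 1940 → Jul 11, 1941: 365 days.
Jul 11, 1941 → Jul 11, 1942: 365 days.
Jul 11, 1942 → Jul 11, 1943: 365 days.
Jul 11, 1943 → Jul 11, 1944: 366 days (Feb 29, 1944 is in that span).
Jul 11, 1944 → Jul 11, 1945: 365 days.
Jul 11, 1945 → Jul 11, 1946: 365 days.
Jul 11, 1946 → Jul 11, 1947: 365 days.
Jul 11, 1947 → Jul 11, 1948: 366 days (Feb 29, 1948 is in that span).
Jul 11, 1948 → Jul 11, 1949: 365 days.
Jul 11, 1949 → Jul 11, 1950: 365 days.
Jul 11, 1950 → Jul 11, 1951: 365 days.
Jul 11, 1951 → Jul 11, 1952: 366 days (Feb 29, 1952 is in that span).
Jul 11, 1952 → Jul 11, 1953: 365 days.
Jul 11, 1953 → Aug 11, 1953: 31 days (July has 31).
Aug 11, 1953 → Sep 11, 1953: 31 days (August has 31).
Sep 11, 1953 → Oct 11, 1953: 30 days (September has 30).
Oct 11, 1953 → Nov 11, 1953: 31 days (October has 31).
Nov 11, 1953 → Dec 11, 1953: 30 days (November has 30).
Dec 11, 1953 → Dec 27, 1953: 16 days.
Total: 5648 days.

5648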